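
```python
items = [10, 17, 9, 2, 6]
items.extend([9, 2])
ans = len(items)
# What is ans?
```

Trace:
`items = [10, 17, 9, 2, 6]` → items = [10, 17, 9, 2, 6]
`items.extend([9, 2])` → items = [10, 17, 9, 2, 6, 9, 2]
`ans = len(items)` → ans = 7
So ans = 7

Answer: 7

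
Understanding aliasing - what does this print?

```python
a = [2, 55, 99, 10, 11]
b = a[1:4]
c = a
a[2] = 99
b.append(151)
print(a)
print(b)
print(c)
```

Key concept: slice vs alias.
Step by step:
`a = [2, 55, 99, 10, 11]` → a = [2, 55, 99, 10, 11]
`b = a[1:4]` → b = [55, 99, 10]
`c = a` → c = [2, 55, 99, 10, 11] (same object as a)
`a[2] = 99` → a = [2, 55, 99, 10, 11] (same object as c)
`b.append(151)` → b = [55, 99, 10, 151]
`print(a)` → prints [2, 55, 99, 10, 11]
`print(b)` → prints [55, 99, 10, 151]
`print(c)` → prints [2, 55, 99, 10, 11]

Answer:
[2, 55, 99, 10, 11]
[55, 99, 10, 151]
[2, 55, 99, 10, 11]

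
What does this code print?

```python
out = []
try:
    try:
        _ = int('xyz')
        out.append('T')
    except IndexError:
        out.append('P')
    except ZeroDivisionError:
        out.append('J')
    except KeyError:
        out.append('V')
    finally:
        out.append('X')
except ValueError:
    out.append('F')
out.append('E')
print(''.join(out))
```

Execution trace: 'X' (finally) → 'F' (outer except ValueError) → 'E' (after the try/except). Output: XFE

Answer: XFE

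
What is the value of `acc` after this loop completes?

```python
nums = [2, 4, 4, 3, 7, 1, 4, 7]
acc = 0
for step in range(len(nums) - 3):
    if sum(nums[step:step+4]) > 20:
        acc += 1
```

Count windows with sum > 20
`acc` takes the values: 0

Answer: 0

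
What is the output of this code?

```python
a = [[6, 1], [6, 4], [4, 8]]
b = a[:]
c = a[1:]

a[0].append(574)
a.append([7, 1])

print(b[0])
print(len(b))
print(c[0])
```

Key concept: slice with nested mutation.
Step by step:
`a = [[6, 1], [6, 4], [4, 8]]` → a = [[6, 1], [6, 4], [4, 8]]
`b = a[:]` → b = [[6, 1], [6, 4], [4, 8]]
`c = a[1:]` → c = [[6, 4], [4, 8]]
`a[0].append(574)` → a = [[6, 1, 574], [6, 4], [4, 8]]; b = [[6, 1, 574], [6, 4], [4, 8]]
`a.append([7, 1])` → a = [[6, 1, 574], [6, 4], [4, 8], [7, 1]]
`print(b[0])` → prints [6, 1, 574]
`print(len(b))` → prints 3
`print(c[0])` → prints [6, 4]

Answer:
[6, 1, 574]
3
[6, 4]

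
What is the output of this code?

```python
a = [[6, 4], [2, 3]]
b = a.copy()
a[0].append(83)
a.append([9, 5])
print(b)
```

Key concept: shallow copy with nested lists.
Step by step:
`a = [[6, 4], [2, 3]]` → a = [[6, 4], [2, 3]]
`b = a.copy()` → b = [[6, 4], [2, 3]]
`a[0].append(83)` → a = [[6, 4, 83], [2, 3]]; b = [[6, 4, 83], [2, 3]]
`a.append([9, 5])` → a = [[6, 4, 83], [2, 3], [9, 5]]
`print(b)` → prints [[6, 4, 83], [2, 3]]

Answer: [[6, 4, 83], [2, 3]]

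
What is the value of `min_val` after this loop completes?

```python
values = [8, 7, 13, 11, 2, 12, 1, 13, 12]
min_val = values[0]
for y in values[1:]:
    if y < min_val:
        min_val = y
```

Minimum of [8, 7, 13, 11, 2, 12, 1, 13, 12]
`min_val` takes the values: 8 → 7 → 2 → 1

Answer: 1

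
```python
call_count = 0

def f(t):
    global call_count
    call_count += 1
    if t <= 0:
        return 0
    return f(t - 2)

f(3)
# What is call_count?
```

Linear recursion stepping by 2: 3 calls from t=3 down to ≤0.

Answer: 3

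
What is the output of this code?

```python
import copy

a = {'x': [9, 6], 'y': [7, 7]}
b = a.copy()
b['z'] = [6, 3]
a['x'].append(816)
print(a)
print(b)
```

Key concept: shallow copy of dict with mutable values.
Step by step:
`a = {'x': [9, 6], 'y': [7, 7]}` → a = {'x': [9, 6], 'y': [7, 7]}
`b = a.copy()` → b = {'x': [9, 6], 'y': [7, 7]}
`b['z'] = [6, 3]` → b = {'x': [9, 6], 'y': [7, 7], 'z': [6, 3]}
`a['x'].append(816)` → a = {'x': [9, 6, 816], 'y': [7, 7]}; b = {'x': [9, 6, 816], 'y': [7, 7], 'z': [6, 3]}
`print(a)` → prints {'x': [9, 6, 816], 'y': [7, 7]}
`print(b)` → prints {'x': [9, 6, 816], 'y': [7, 7], 'z': [6, 3]}

Answer:
{'x': [9, 6, 816], 'y': [7, 7]}
{'x': [9, 6, 816], 'y': [7, 7], 'z': [6, 3]}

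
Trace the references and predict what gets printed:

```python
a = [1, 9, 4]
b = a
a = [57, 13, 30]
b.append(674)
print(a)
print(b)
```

Key concept: rebinding vs mutation: a is rebound to a new list, b still points at the original.
Step by step:
`a = [1, 9, 4]` → a = [1, 9, 4]
`b = a` → b = [1, 9, 4] (same object as a)
`a = [57, 13, 30]` → a = [57, 13, 30]
`b.append(674)` → b = [1, 9, 4, 674]
`print(a)` → prints [57, 13, 30]
`print(b)` → prints [1, 9, 4, 674]

Answer:
[57, 13, 30]
[1, 9, 4, 674]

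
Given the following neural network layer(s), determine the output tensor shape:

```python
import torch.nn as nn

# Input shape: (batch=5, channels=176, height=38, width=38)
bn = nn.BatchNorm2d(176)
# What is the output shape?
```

Input: (5, 176, 38, 38) -> Output: (5, 176, 38, 38)

Answer: (5, 176, 38, 38)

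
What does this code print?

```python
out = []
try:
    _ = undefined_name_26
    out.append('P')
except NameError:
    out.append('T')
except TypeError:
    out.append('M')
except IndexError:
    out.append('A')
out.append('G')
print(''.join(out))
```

Execution trace: 'T' (except NameError) → 'G' (after the try/except). Output: TG

Answer: TG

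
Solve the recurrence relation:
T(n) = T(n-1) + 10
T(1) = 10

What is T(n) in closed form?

Unrolling: T(n) = T(1) + 10·(n-1) = 10 + 10(n-1) = 10n.

Answer: T(n) = 10n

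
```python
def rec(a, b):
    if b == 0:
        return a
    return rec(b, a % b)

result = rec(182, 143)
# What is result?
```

rec(182, 143) -> rec(143, 39) -> rec(39, 26) -> rec(26, 13) -> rec(13, 0) -> 13

Answer: 13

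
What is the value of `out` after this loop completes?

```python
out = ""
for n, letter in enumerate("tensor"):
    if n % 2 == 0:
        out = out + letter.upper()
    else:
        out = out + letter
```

Uppercase even positions in 'tensor'
`out` takes the values: "" → "T" → "Te" → "TeN" → "TeNs" → "TeNsO" → "TeNsOr"

Answer: "TeNsOr"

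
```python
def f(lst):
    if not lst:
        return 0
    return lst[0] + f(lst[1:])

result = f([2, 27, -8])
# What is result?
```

2 + 27 + (-8) + 0 = 21

Answer: 21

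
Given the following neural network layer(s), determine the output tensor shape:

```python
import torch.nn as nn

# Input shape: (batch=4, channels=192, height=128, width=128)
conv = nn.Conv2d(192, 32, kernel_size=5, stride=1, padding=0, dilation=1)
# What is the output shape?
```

Input: (4, 192, 128, 128) -> Output: (4, 32, 124, 124)

Answer: (4, 32, 124, 124)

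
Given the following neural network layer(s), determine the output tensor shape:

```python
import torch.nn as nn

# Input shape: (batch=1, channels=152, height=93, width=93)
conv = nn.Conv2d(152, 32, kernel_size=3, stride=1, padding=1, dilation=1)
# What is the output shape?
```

Input: (1, 152, 93, 93) -> Output: (1, 32, 93, 93)

Answer: (1, 32, 93, 93)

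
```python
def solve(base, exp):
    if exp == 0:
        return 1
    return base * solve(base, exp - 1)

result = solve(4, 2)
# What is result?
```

solve(4, 2) = 4 * 4 = 16

Answer: 16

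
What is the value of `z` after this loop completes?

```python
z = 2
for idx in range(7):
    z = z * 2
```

Multiply by 2, 7 times: 2 * 2^7 = 256
`z` takes the values: 2 → 4 → 8 → 16 → 32 → 64 → 128 → 256

Answer: 256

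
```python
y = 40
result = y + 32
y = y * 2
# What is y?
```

Trace:
`y = 40` → y = 40
`result = y + 32` → result = 72
`y = y * 2` → y = 80
So y = 80

Answer: 80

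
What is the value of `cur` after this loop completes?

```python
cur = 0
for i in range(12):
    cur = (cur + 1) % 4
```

Increment mod 4, 12 times = 0
`cur` takes the values: 0 → 1 → 2 → 3 → 0 → 1 → 2 → 3 → 0 → 1 → 2 → 3 → 0

Answer: 0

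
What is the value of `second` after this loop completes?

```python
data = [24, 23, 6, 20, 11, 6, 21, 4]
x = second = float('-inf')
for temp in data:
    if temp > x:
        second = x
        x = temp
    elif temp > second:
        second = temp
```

Second largest (with repeats) in [24, 23, 6, 20, 11, 6, 21, 4]
`second` takes the values: -inf → 23

Answer: 23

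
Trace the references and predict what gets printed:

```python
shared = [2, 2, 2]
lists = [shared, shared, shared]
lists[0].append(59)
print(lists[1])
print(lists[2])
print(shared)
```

Key concept: list of same reference.
Step by step:
`shared = [2, 2, 2]` → shared = [2, 2, 2]
`lists = [shared, shared, shared]` → lists = [[2, 2, 2], [2, 2, 2], [2, 2, 2]]
`lists[0].append(59)` → shared = [2, 2, 2, 59]; lists = [[2, 2, 2, 59], [2, 2, 2, 59], [2, 2, 2, 59]]
`print(lists[1])` → prints [2, 2, 2, 59]
`print(lists[2])` → prints [2, 2, 2, 59]
`print(shared)` → prints [2, 2, 2, 59]

Answer:
[2, 2, 2, 59]
[2, 2, 2, 59]
[2, 2, 2, 59]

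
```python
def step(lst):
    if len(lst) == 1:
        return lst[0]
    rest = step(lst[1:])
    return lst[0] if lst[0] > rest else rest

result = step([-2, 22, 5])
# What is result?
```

Recursive max over [-2, 22, 5] = 22

Answer: 22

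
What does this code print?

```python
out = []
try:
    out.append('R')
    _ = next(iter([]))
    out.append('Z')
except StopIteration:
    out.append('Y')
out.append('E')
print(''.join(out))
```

Execution trace: 'R' (try body) → 'Y' (except StopIteration) → 'E' (after the try/except). Output: RYE

Answer: RYE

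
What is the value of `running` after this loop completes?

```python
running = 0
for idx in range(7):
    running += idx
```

Sum of 0 to 6 = 21
`running` takes the values: 0 → 1 → 3 → 6 → 10 → 15 → 21

Answer: 21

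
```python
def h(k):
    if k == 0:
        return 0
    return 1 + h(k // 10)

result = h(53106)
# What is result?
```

Count of digits of 53106: 5

Answer: 5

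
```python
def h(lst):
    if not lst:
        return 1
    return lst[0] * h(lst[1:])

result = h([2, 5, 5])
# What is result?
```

Product over [2, 5, 5] = 2 * 5 * 5 = 50

Answer: 50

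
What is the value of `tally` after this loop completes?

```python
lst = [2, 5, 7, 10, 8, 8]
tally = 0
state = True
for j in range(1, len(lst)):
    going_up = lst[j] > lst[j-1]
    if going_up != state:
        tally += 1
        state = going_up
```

Count direction changes in [2, 5, 7, 10, 8, 8]
`tally` takes the values: 0 → 1

Answer: 1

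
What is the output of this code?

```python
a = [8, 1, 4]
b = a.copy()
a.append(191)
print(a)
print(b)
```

Key concept: list.copy() creates independent copy.
Step by step:
`a = [8, 1, 4]` → a = [8, 1, 4]
`b = a.copy()` → b = [8, 1, 4]
`a.append(191)` → a = [8, 1, 4, 191]
`print(a)` → prints [8, 1, 4, 191]
`print(b)` → prints [8, 1, 4]

Answer:
[8, 1, 4, 191]
[8, 1, 4]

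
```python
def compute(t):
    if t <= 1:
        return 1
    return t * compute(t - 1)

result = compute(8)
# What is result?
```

compute(8) = 8 * 7 * 6 * 5 * 4 * 3 * 2 * 1 = 40320

Answer: 40320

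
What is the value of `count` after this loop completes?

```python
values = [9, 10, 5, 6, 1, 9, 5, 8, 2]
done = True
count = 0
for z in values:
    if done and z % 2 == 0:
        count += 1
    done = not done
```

Count even values at even positions
`count` takes the values: 0 → 1

Answer: 1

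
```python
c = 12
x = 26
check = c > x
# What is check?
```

Trace:
`c = 12` → c = 12
`x = 26` → x = 26
`check = c > x` → check = False
So check = False

Answer: False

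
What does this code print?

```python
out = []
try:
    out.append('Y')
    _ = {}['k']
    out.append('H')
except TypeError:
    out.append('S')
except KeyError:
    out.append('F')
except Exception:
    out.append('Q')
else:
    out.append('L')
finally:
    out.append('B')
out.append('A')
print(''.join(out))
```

Execution trace: 'Y' (try body) → 'F' (except KeyError) → 'B' (finally) → 'A' (after the try/except). Output: YFBA

Answer: YFBA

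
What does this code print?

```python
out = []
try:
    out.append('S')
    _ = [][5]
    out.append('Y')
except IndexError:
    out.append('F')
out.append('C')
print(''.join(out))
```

Execution trace: 'S' (try body) → 'F' (except IndexError) → 'C' (after the try/except). Output: SFC

Answer: SFC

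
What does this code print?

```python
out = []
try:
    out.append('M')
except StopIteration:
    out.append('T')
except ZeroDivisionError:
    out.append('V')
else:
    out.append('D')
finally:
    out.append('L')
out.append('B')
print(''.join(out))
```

Execution trace: 'M' (try body, no exception) → 'D' (else) → 'L' (finally) → 'B' (after the try/except). Output: MDLB

Answer: MDLB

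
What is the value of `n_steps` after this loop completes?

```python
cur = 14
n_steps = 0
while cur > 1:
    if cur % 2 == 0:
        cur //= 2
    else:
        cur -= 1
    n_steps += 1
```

Steps to reduce 14 to 1
`n_steps` takes the values: 0 → 1 → 2 → 3 → 4 → 5

Answer: 5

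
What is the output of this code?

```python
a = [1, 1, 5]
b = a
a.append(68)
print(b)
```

Key concept: basic list aliasing.
Step by step:
`a = [1, 1, 5]` → a = [1, 1, 5]
`b = a` → b = [1, 1, 5] (same object as a)
`a.append(68)` → a = [1, 1, 5, 68] (same object as b); b = [1, 1, 5, 68] (same object as a)
`print(b)` → prints [1, 1, 5, 68]

Answer: [1, 1, 5, 68]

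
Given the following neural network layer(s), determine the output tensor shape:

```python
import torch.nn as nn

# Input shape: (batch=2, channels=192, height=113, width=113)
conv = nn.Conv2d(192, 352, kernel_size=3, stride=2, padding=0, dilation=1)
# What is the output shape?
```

Input: (2, 192, 113, 113) -> Output: (2, 352, 56, 56)

Answer: (2, 352, 56, 56)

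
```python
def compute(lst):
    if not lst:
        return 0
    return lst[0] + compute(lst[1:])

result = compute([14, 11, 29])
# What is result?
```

14 + 11 + 29 + 0 = 54

Answer: 54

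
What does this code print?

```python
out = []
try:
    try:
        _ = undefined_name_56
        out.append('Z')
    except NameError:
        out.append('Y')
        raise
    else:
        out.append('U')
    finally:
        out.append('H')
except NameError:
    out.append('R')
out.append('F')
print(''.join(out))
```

Execution trace: 'Y' (inner except NameError) → 'H' (inner finally) → 'R' (outer except NameError) → 'F' (after the try/except). Output: YHRF

Answer: YHRF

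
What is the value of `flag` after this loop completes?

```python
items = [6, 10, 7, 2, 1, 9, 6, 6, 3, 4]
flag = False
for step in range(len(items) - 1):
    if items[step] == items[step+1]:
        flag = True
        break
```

Check consecutive duplicates in [6, 10, 7, 2, 1, 9, 6, 6, 3, 4]
`flag` takes the values: False → True

Answer: True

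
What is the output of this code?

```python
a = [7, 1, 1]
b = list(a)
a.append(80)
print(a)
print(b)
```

Key concept: list() constructor creates copy.
Step by step:
`a = [7, 1, 1]` → a = [7, 1, 1]
`b = list(a)` → b = [7, 1, 1]
`a.append(80)` → a = [7, 1, 1, 80]
`print(a)` → prints [7, 1, 1, 80]
`print(b)` → prints [7, 1, 1]

Answer:
[7, 1, 1, 80]
[7, 1, 1]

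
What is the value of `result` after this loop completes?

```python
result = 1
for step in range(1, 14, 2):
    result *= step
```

Product of 1, 3, 5, ... up to 13
`result` takes the values: 1 → 3 → 15 → 105 → 945 → 10395 → 135135

Answer: 135135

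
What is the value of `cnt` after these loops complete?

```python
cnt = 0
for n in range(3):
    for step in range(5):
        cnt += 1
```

3 * 5 = 15
`cnt` takes the values: 0 → 1 → 2 → 3 → 4 → 5 → 6 → 7 → 8 → 9 → 10 → 11 → 12 → 13 → 14 → 15

Answer: 15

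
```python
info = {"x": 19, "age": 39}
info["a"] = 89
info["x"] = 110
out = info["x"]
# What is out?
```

Trace:
`info = {"x": 19, "age": 39}` → info = {'x': 19, 'age': 39}
`info["a"] = 89` → info = {'x': 19, 'age': 39, 'a': 89}
`info["x"] = 110` → info = {'x': 110, 'age': 39, 'a': 89}
`out = info["x"]` → out = 110
So out = 110

Answer: 110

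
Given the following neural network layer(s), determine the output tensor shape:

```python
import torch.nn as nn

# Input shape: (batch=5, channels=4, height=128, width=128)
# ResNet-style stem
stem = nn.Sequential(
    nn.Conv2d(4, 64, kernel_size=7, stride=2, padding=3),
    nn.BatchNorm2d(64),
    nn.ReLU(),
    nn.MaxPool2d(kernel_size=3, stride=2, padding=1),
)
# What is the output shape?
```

Input: (5, 4, 128, 128) -> after Conv2d 7x7 stride=2: (5, 64, 64, 64) -> Output: (5, 64, 32, 32)

Answer: (5, 64, 32, 32)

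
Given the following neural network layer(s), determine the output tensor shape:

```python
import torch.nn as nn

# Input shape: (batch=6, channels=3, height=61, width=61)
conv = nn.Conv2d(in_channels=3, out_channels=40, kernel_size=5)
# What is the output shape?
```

Input: (6, 3, 61, 61) -> Output: (6, 40, 57, 57)

Answer: (6, 40, 57, 57)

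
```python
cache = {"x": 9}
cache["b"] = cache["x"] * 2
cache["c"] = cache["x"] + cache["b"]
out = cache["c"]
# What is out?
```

Trace:
`cache = {"x": 9}` → cache = {'x': 9}
`cache["b"] = cache["x"] * 2` → cache = {'x': 9, 'b': 18}
`cache["c"] = cache["x"] + cache["b"]` → cache = {'x': 9, 'b': 18, 'c': 27}
`out = cache["c"]` → out = 27
So out = 27

Answer: 27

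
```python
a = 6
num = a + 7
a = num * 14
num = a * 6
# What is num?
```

Trace:
`a = 6` → a = 6
`num = a + 7` → num = 13
`a = num * 14` → a = 182
`num = a * 6` → num = 1092
So num = 1092

Answer: 1092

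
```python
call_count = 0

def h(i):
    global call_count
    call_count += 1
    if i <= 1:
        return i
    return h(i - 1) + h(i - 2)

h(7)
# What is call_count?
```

Calls(i) = 1 + Calls(i-1) + Calls(i-2); Calls(0)=Calls(1)=1. For i=7 this gives 41.

Answer: 41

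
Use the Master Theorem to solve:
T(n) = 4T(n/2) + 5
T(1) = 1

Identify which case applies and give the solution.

a=4, b=2, f(n)=5. log_2(4) = 2. Since c=0 < 2, Case 1 applies: T(n) = Θ(n^log_b(a)) = O(n^2).

Answer: O(n^2) - Case 1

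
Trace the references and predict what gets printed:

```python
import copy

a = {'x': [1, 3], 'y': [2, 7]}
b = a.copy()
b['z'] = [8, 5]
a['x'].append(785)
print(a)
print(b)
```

Key concept: shallow copy of dict with mutable values.
Step by step:
`a = {'x': [1, 3], 'y': [2, 7]}` → a = {'x': [1, 3], 'y': [2, 7]}
`b = a.copy()` → b = {'x': [1, 3], 'y': [2, 7]}
`b['z'] = [8, 5]` → b = {'x': [1, 3], 'y': [2, 7], 'z': [8, 5]}
`a['x'].append(785)` → a = {'x': [1, 3, 785], 'y': [2, 7]}; b = {'x': [1, 3, 785], 'y': [2, 7], 'z': [8, 5]}
`print(a)` → prints {'x': [1, 3, 785], 'y': [2, 7]}
`print(b)` → prints {'x': [1, 3, 785], 'y': [2, 7], 'z': [8, 5]}

Answer:
{'x': [1, 3, 785], 'y': [2, 7]}
{'x': [1, 3, 785], 'y': [2, 7], 'z': [8, 5]}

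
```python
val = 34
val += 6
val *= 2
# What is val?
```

Trace:
`val = 34` → val = 34
`val += 6` → val = 40
`val *= 2` → val = 80
So val = 80

Answer: 80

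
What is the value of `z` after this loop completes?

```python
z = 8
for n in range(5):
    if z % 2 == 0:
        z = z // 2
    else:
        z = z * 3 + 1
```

Collatz-style transformation from 8
`z` takes the values: 8 → 4 → 2 → 1 → 4 → 2

Answer: 2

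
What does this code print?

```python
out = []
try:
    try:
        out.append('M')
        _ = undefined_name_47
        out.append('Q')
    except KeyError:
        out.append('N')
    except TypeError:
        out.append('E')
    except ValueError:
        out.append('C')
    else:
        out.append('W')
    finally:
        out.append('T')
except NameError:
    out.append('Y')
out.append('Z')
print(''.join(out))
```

Execution trace: 'M' (try body) → 'T' (finally) → 'Y' (outer except NameError) → 'Z' (after the try/except). Output: MTYZ

Answer: MTYZ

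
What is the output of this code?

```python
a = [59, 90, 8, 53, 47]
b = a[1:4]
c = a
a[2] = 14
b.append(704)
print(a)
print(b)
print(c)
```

Key concept: slice vs alias.
Step by step:
`a = [59, 90, 8, 53, 47]` → a = [59, 90, 8, 53, 47]
`b = a[1:4]` → b = [90, 8, 53]
`c = a` → c = [59, 90, 8, 53, 47] (same object as a)
`a[2] = 14` → a = [59, 90, 14, 53, 47] (same object as c); c = [59, 90, 14, 53, 47] (same object as a)
`b.append(704)` → b = [90, 8, 53, 704]
`print(a)` → prints [59, 90, 14, 53, 47]
`print(b)` → prints [90, 8, 53, 704]
`print(c)` → prints [59, 90, 14, 53, 47]

Answer:
[59, 90, 14, 53, 47]
[90, 8, 53, 704]
[59, 90, 14, 53, 47]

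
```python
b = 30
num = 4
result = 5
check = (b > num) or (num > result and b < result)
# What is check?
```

Trace:
`b = 30` → b = 30
`num = 4` → num = 4
`result = 5` → result = 5
`check = (b > num) or (num > result and b < result)` → check = True
So check = True

Answer: True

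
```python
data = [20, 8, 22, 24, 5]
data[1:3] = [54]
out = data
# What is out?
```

Trace:
`data = [20, 8, 22, 24, 5]` → data = [20, 8, 22, 24, 5]
`data[1:3] = [54]` → data = [20, 54, 24, 5]
`out = data` → out = [20, 54, 24, 5]
So out = [20, 54, 24, 5]

Answer: [20, 54, 24, 5]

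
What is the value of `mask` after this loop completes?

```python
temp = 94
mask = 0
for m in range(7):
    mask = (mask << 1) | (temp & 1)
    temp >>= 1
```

Reverse lowest 7 bits of 94
`mask` takes the values: 0 → 1 → 3 → 7 → 15 → 30 → 61

Answer: 61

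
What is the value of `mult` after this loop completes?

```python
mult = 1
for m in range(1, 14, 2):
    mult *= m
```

Product of 1, 3, 5, ... up to 13
`mult` takes the values: 1 → 3 → 15 → 105 → 945 → 10395 → 135135

Answer: 135135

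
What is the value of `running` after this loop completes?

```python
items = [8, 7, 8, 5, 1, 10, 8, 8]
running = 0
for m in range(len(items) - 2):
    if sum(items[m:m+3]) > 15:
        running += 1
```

Count windows with sum > 15
`running` takes the values: 0 → 1 → 2 → 3 → 4 → 5

Answer: 5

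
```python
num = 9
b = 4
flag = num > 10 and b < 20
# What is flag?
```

Trace:
`num = 9` → num = 9
`b = 4` → b = 4
`flag = num > 10 and b < 20` → flag = False
So flag = False

Answer: False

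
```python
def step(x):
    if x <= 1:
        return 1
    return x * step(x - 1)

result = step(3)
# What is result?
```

step(3) = 3 * 2 * 1 = 6

Answer: 6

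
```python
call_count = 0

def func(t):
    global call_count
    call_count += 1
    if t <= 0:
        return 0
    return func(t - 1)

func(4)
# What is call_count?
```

Linear recursion stepping by 1: 5 calls from t=4 down to ≤0.

Answer: 5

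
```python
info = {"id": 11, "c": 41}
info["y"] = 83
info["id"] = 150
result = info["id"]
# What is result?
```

Trace:
`info = {"id": 11, "c": 41}` → info = {'id': 11, 'c': 41}
`info["y"] = 83` → info = {'id': 11, 'c': 41, 'y': 83}
`info["id"] = 150` → info = {'id': 150, 'c': 41, 'y': 83}
`result = info["id"]` → result = 150
So result = 150

Answer: 150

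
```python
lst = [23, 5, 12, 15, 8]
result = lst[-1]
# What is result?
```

Trace:
`lst = [23, 5, 12, 15, 8]` → lst = [23, 5, 12, 15, 8]
`result = lst[-1]` → result = 8
So result = 8

Answer: 8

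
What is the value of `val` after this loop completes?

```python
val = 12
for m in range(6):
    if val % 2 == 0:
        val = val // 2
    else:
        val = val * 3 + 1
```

Collatz-style transformation from 12
`val` takes the values: 12 → 6 → 3 → 10 → 5 → 16 → 8

Answer: 8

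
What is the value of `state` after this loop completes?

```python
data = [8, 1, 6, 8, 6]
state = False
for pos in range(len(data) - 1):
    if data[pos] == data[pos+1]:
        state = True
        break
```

Check consecutive duplicates in [8, 1, 6, 8, 6]
`state` takes the values: False

Answer: False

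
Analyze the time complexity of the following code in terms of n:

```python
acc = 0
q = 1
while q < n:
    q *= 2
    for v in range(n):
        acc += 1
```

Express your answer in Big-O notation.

Each loop level contributes: log n × n. Multiplying the contributions gives O(n log n).

Answer: O(n log n)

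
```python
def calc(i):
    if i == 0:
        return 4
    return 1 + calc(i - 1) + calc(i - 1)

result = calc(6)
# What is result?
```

calc(i) = 1 + 2·calc(i-1), calc(0)=4. Closed form: (4+1)·2^6 - 1 = 319.

Answer: 319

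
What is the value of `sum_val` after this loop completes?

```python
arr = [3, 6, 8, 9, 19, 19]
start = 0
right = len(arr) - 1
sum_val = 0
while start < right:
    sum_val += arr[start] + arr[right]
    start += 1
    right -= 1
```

Sum of pairs from ends
`sum_val` takes the values: 0 → 22 → 47 → 64

Answer: 64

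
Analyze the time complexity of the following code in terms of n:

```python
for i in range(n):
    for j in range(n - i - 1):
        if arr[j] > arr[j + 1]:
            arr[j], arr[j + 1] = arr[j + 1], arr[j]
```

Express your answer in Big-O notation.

This is Bubble sort. Time complexity: O(n²).

Answer: O(n²)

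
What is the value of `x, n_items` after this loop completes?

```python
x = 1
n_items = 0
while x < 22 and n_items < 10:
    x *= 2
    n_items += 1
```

Double until >= 22 or 10 iterations
`x, n_items` takes the values: (1, 0) → (2, 0) → (2, 1) → (4, 1) → (4, 2) → (8, 2) → (8, 3) → (16, 3) → (16, 4) → (32, 4) → (32, 5)

Answer: 32, 5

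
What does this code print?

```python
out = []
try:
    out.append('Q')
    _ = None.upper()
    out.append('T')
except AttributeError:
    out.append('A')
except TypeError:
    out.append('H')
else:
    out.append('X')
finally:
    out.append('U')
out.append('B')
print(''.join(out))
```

Execution trace: 'Q' (try body) → 'A' (except AttributeError) → 'U' (finally) → 'B' (after the try/except). Output: QAUB

Answer: QAUB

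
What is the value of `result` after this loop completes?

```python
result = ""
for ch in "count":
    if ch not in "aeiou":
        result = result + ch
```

Remove vowels from 'count'
`result` takes the values: "" → "c" → "cn" → "cnt"

Answer: "cnt"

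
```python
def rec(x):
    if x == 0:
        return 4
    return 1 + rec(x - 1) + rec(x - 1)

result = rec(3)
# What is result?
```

rec(x) = 1 + 2·rec(x-1), rec(0)=4. Closed form: (4+1)·2^3 - 1 = 39.

Answer: 39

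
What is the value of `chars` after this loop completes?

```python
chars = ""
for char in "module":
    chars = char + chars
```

Reverse 'module'
`chars` takes the values: "" → "m" → "om" → "dom" → "udom" → "ludom" → "eludom"

Answer: "eludom"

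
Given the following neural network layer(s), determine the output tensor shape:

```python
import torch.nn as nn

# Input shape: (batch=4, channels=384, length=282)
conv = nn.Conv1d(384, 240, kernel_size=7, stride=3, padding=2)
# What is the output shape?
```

Input: (4, 384, 282) -> Output: (4, 240, 94)

Answer: (4, 240, 94)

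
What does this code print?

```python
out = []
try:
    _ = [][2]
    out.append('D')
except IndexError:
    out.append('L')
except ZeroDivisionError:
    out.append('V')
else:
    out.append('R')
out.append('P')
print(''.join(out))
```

Execution trace: 'L' (except IndexError) → 'P' (after the try/except). Output: LP

Answer: LP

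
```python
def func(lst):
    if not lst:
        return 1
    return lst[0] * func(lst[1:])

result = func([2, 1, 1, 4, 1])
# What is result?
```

Product over [2, 1, 1, 4, 1] = 2 * 1 * 1 * 4 * 1 = 8

Answer: 8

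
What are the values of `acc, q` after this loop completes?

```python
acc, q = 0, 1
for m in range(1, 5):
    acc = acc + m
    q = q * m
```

Sum and factorial of 1 to 4
`acc, q` takes the values: (0, 1) → (1, 1) → (3, 1) → (3, 2) → (6, 2) → (6, 6) → (10, 6) → (10, 24)

Answer: 10, 24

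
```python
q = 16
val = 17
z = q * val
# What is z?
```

Trace:
`q = 16` → q = 16
`val = 17` → val = 17
`z = q * val` → z = 272
So z = 272

Answer: 272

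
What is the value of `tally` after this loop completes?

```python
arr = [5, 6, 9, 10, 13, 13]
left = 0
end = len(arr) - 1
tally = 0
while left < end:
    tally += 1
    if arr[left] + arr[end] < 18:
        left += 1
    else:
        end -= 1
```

Steps to find pair summing to 18
`tally` takes the values: 0 → 1 → 2 → 3 → 4 → 5

Answer: 5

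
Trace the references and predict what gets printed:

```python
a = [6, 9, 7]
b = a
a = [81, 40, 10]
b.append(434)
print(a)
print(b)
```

Key concept: rebinding vs mutation: a is rebound to a new list, b still points at the original.
Step by step:
`a = [6, 9, 7]` → a = [6, 9, 7]
`b = a` → b = [6, 9, 7] (same object as a)
`a = [81, 40, 10]` → a = [81, 40, 10]
`b.append(434)` → b = [6, 9, 7, 434]
`print(a)` → prints [81, 40, 10]
`print(b)` → prints [6, 9, 7, 434]

Answer:
[81, 40, 10]
[6, 9, 7, 434]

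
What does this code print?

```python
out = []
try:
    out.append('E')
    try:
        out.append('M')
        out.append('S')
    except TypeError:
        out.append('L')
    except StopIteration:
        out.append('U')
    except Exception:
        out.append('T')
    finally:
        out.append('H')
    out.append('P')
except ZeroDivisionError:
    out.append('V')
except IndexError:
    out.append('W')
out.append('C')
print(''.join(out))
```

Execution trace: 'E' (try body) → 'M' (inner try body) → 'S' (inner try body, no exception) → 'H' (inner finally) → 'P' (try body, no exception) → 'C' (after the try/except). Output: EMSHPC

Answer: EMSHPC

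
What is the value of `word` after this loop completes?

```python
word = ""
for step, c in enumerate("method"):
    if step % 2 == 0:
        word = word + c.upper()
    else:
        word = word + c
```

Uppercase even positions in 'method'
`word` takes the values: "" → "M" → "Me" → "MeT" → "MeTh" → "MeThO" → "MeThOd"

Answer: "MeThOd"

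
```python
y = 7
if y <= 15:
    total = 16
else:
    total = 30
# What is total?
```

Trace:
`y = 7` → y = 7
`if y <= 15: ...` → y <= 15 is True → total = 16
So total = 16

Answer: 16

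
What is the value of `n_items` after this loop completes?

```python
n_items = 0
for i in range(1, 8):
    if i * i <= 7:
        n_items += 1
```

Count numbers where i² ≤ 7
`n_items` takes the values: 0 → 1 → 2

Answer: 2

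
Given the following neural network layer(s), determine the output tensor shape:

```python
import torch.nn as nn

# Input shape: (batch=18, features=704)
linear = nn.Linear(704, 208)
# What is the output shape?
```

Input: (18, 704) -> Output: (18, 208)

Answer: (18, 208)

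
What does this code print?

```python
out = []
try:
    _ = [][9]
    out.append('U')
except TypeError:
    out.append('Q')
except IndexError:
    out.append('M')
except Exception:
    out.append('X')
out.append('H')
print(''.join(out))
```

Execution trace: 'M' (except IndexError) → 'H' (after the try/except). Output: MH

Answer: MH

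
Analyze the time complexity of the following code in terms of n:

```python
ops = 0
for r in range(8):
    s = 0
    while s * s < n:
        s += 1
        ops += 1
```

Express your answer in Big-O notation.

Each loop level contributes: 1 × √n. Multiplying the contributions gives O(√n).

Answer: O(√n)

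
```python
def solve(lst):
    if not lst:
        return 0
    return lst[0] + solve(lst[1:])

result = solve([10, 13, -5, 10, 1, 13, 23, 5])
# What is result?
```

10 + 13 + (-5) + 10 + 1 + 13 + 23 + 5 + 0 = 70

Answer: 70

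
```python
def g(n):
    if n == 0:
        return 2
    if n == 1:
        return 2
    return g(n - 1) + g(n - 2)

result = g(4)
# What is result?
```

Build up from base cases: g(0)=2, g(1)=2, g(2)=4, g(3)=6, g(4)=10

Answer: 10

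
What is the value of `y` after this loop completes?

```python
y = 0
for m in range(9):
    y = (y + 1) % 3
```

Increment mod 3, 9 times = 0
`y` takes the values: 0 → 1 → 2 → 0 → 1 → 2 → 0 → 1 → 2 → 0

Answer: 0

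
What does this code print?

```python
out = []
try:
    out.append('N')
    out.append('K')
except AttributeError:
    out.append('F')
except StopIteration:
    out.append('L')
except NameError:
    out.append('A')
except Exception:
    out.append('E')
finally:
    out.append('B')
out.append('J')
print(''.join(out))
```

Execution trace: 'N' (try body) → 'K' (try body, no exception) → 'B' (finally) → 'J' (after the try/except). Output: NKBJ

Answer: NKBJ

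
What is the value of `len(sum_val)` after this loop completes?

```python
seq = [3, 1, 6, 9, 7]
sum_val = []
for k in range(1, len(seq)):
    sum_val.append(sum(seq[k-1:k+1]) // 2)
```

Number of 2-element averages
`sum_val` takes the values: [] → [2] → [2, 3] → [2, 3, 7] → [2, 3, 7, 8]
So `len(sum_val)` = 4

Answer: 4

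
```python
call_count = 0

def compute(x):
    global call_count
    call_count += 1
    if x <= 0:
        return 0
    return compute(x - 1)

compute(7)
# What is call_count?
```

Linear recursion stepping by 1: 8 calls from x=7 down to ≤0.

Answer: 8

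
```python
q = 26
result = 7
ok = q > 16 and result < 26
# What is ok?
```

Trace:
`q = 26` → q = 26
`result = 7` → result = 7
`ok = q > 16 and result < 26` → ok = True
So ok = True

Answer: True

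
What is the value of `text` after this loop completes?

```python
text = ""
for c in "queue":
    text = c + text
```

Reverse 'queue'
`text` takes the values: "" → "q" → "uq" → "euq" → "ueuq" → "eueuq"

Answer: "eueuq"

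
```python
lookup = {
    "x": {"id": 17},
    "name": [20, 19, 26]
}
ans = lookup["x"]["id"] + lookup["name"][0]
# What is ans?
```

Trace:
`lookup = { ...` → lookup = {'x': {'id': 17}, 'name': [20, 19, 26]}
`ans = lookup["x"]["id"] + lookup["name"][0]` → ans = 37
So ans = 37

Answer: 37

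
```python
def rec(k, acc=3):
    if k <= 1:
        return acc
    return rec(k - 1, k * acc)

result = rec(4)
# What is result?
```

Accumulator trace (n, acc): (4, 3) -> (3, 12) -> (2, 36) -> (1, 72) -> return 72

Answer: 72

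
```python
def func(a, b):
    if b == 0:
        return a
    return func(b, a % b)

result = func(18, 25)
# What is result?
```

func(18, 25) -> func(25, 18) -> func(18, 7) -> func(7, 4) -> func(4, 3) -> func(3, 1) -> func(1, 0) -> 1

Answer: 1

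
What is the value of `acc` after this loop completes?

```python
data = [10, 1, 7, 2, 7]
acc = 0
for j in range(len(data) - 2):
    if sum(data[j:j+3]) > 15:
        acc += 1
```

Count windows with sum > 15
`acc` takes the values: 0 → 1 → 2

Answer: 2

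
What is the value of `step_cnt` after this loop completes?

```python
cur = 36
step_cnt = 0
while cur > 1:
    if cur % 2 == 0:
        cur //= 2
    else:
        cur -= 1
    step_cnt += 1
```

Steps to reduce 36 to 1
`step_cnt` takes the values: 0 → 1 → 2 → 3 → 4 → 5 → 6

Answer: 6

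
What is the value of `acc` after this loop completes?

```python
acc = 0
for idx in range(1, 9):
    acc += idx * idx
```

Sum of squares 1² to 8² = 204
`acc` takes the values: 0 → 1 → 5 → 14 → 30 → 55 → 91 → 140 → 204

Answer: 204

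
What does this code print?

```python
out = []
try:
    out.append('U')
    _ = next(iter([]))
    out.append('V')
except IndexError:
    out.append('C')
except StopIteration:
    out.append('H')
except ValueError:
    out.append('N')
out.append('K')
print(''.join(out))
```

Execution trace: 'U' (try body) → 'H' (except StopIteration) → 'K' (after the try/except). Output: UHK

Answer: UHK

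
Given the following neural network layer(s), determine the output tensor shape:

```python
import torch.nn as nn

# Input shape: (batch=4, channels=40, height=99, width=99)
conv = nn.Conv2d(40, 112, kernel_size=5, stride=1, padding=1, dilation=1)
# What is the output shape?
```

Input: (4, 40, 99, 99) -> Output: (4, 112, 97, 97)

Answer: (4, 112, 97, 97)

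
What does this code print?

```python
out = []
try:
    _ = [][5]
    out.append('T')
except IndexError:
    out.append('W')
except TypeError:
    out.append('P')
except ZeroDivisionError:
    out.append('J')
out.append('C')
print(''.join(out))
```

Execution trace: 'W' (except IndexError) → 'C' (after the try/except). Output: WC

Answer: WC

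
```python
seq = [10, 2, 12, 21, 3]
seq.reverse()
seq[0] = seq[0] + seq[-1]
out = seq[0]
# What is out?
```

Trace:
`seq = [10, 2, 12, 21, 3]` → seq = [10, 2, 12, 21, 3]
`seq.reverse()` → seq = [3, 21, 12, 2, 10]
`seq[0] = seq[0] + seq[-1]` → seq = [13, 21, 12, 2, 10]
`out = seq[0]` → out = 13
So out = 13

Answer: 13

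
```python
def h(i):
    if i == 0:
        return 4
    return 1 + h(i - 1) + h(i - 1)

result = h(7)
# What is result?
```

h(i) = 1 + 2·h(i-1), h(0)=4. Closed form: (4+1)·2^7 - 1 = 639.

Answer: 639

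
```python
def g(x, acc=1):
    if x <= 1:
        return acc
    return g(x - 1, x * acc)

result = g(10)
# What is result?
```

Accumulator trace (n, acc): (10, 1) -> (9, 10) -> (8, 90) -> (7, 720) -> (6, 5040) -> (5, 30240) -> (4, 151200) -> (3, 604800) -> (2, 1814400) -> (1, 3628800) -> return 3628800

Answer: 3628800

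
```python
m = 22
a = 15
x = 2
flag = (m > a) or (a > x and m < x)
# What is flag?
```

Trace:
`m = 22` → m = 22
`a = 15` → a = 15
`x = 2` → x = 2
`flag = (m > a) or (a > x and m < x)` → flag = True
So flag = True

Answer: True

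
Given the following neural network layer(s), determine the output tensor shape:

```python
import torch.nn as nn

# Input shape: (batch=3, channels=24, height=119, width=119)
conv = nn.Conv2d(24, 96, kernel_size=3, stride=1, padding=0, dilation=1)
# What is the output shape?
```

Input: (3, 24, 119, 119) -> Output: (3, 96, 117, 117)

Answer: (3, 96, 117, 117)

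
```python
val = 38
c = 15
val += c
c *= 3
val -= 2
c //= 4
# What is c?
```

Trace:
`val = 38` → val = 38
`c = 15` → c = 15
`val += c` → val = 53
`c *= 3` → c = 45
`val -= 2` → val = 51
`c //= 4` → c = 11
So c = 11

Answer: 11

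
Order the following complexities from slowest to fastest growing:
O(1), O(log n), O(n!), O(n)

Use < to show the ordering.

Ordered by growth rate: O(1) < O(log n) < O(n) < O(n!)

Answer: O(1) < O(log n) < O(n) < O(n!)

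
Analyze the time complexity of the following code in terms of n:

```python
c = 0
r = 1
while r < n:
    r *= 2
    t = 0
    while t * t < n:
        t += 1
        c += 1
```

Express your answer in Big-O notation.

Each loop level contributes: log n × √n. Multiplying the contributions gives O(√n log n).

Answer: O(√n log n)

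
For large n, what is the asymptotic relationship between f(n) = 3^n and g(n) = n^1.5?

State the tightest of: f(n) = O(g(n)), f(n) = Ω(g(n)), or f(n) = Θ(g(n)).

3^n vs n^1.5: f(n) = Ω(g(n)) but not O(g(n)) — 3^n grows strictly faster than n^1.5.

Answer: f(n) = Ω(g(n)) but not O(g(n)) — 3^n grows strictly faster than n^1.5.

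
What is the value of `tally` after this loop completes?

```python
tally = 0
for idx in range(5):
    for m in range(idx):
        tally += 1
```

Triangle number: 0+1+2+...+4
`tally` takes the values: 0 → 1 → 2 → 3 → 4 → 5 → 6 → 7 → 8 → 9 → 10

Answer: 10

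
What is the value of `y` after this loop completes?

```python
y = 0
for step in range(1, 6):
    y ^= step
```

XOR of 1 to 5
`y` takes the values: 0 → 1 → 3 → 0 → 4 → 1

Answer: 1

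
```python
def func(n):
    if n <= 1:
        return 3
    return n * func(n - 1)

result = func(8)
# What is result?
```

func(8) = 8 * 7 * 6 * 5 * 4 * 3 * 2 * 3 = 120960

Answer: 120960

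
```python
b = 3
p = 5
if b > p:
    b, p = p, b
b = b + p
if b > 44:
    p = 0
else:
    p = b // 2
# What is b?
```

Trace:
`b = 3` → b = 3
`p = 5` → p = 5
`if b > p: ...` → b > p is False → no variable changes
`b = b + p` → b = 8
`if b > 44: ...` → b > 44 is False, take else branch → p = 4
So b = 8

Answer: 8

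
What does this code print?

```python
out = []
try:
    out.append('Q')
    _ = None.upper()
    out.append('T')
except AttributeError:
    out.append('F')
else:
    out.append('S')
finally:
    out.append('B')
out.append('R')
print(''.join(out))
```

Execution trace: 'Q' (try body) → 'F' (except AttributeError) → 'B' (finally) → 'R' (after the try/except). Output: QFBR

Answer: QFBR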